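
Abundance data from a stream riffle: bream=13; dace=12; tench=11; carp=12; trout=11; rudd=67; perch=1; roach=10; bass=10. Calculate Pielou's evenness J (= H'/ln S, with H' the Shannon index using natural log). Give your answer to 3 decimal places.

Total N = 13+12+11+12+11+67+1+10+10 = 147, so the proportions are 0.08844, 0.08163, 0.07483, 0.08163, 0.07483, 0.45578, 0.0068, 0.06803, 0.06803 (working shown to 5 dp, full precision carried).
H' = −Σ pᵢ ln pᵢ = −((-0.21450) + (-0.20453) + (-0.19400) + (-0.20453) + (-0.19400) + (-0.35813) + (-0.03395) + (-0.18285) + (-0.18285)) = 1.76933.
With S = 9 species, ln S = 2.19722, so J = 1.76933/2.19722 = 0.80526, i.e. 0.805 to 3 decimal places.

0.805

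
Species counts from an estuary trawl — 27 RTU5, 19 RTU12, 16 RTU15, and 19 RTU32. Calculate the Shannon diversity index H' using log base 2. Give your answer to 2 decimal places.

Total N = 27+19+16+19 = 81, so the proportions are 0.3333, 0.2346, 0.1975, 0.2346 (working shown to 4 dp, full precision carried).
Each pᵢ log₂ pᵢ term: 0.3333×(-1.5850)=-0.5283, 0.2346×(-2.0919)=-0.4907, 0.1975×(-2.3399)=-0.4622, 0.2346×(-2.0919)=-0.4907.
Sum = -1.9719, so H' = 1.97.

1.97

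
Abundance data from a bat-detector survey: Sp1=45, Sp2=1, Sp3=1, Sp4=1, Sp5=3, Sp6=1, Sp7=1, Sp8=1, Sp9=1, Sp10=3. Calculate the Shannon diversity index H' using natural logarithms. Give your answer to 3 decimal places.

Total N = 45+1+1+1+3+1+1+1+1+3 = 58, so the proportions are 0.77586, 0.01724, 0.01724, 0.01724, 0.05172, 0.01724, 0.01724, 0.01724, 0.01724, 0.05172 (working shown to 5 dp, full precision carried).
Each pᵢ ln pᵢ term: 0.77586×(-0.25378)=-0.19690, 0.01724×(-4.06044)=-0.07001, 0.01724×(-4.06044)=-0.07001, 0.01724×(-4.06044)=-0.07001, 0.05172×(-2.96183)=-0.15320, 0.01724×(-4.06044)=-0.07001, 0.01724×(-4.06044)=-0.07001, 0.01724×(-4.06044)=-0.07001, 0.01724×(-4.06044)=-0.07001, 0.05172×(-2.96183)=-0.15320.
Sum = -0.99335, so H' = 0.993.

0.993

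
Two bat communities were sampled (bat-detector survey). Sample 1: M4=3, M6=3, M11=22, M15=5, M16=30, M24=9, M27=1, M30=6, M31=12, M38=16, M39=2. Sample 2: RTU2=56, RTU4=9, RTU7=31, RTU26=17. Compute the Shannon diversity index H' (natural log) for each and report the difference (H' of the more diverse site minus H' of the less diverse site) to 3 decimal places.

0.835

Sample 1: N=109, proportions 0.02752, 0.02752, 0.20183, 0.04587, 0.27523, 0.08257, 0.00917, 0.05505, 0.11009, 0.14679, 0.01835, giving H' = 2.02373 (working shown to 5 dp, full precision carried).
Sample 2: N=113, proportions 0.49558, 0.07965, 0.27434, 0.15044, giving H' = 1.18922.
Difference = |2.02373 − 1.18922| = 0.83451, i.e. 0.835 to 3 decimal places.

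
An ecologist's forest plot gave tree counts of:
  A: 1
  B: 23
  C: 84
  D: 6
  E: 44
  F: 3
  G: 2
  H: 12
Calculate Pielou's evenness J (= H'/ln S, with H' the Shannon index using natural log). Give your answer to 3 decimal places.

0.681

Total N = 1+23+84+6+44+3+2+12 = 175, so the proportions are 0.00571, 0.13143, 0.48, 0.03429, 0.25143, 0.01714, 0.01143, 0.06857 (working shown to 5 dp, full precision carried).
H' = −Σ pᵢ ln pᵢ = −((-0.02951) + (-0.26671) + (-0.35231) + (-0.11565) + (-0.34712) + (-0.06971) + (-0.05110) + (-0.18376)) = 1.41587.
With S = 8 species, ln S = 2.07944, so J = 1.41587/2.07944 = 0.68089, i.e. 0.681 to 3 decimal places.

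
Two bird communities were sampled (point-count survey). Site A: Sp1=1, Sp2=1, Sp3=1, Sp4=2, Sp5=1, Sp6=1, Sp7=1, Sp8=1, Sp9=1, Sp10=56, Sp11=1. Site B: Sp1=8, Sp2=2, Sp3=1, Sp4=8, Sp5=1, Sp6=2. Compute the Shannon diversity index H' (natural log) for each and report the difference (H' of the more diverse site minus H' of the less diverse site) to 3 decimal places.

0.633

Site A: N=67, proportions 0.014925, 0.014925, 0.014925, 0.029851, 0.014925, 0.014925, 0.014925, 0.014925, 0.014925, 0.835821, 0.014925, giving H' = 0.819529 (working shown to 6 dp, full precision carried).
Site B: N=22, proportions 0.363636, 0.090909, 0.045455, 0.363636, 0.045455, 0.090909, giving H' = 1.452695.
Difference = |0.819529 − 1.452695| = 0.633166, i.e. 0.633 to 3 decimal places.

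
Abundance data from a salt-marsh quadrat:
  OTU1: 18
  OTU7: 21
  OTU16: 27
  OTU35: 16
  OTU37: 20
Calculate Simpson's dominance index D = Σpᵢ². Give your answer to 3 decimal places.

0.207

Total N = 18+21+27+16+20 = 102, so the proportions are 0.17647, 0.20588, 0.26471, 0.15686, 0.19608 (working shown to 5 dp, full precision carried).
D = 0.17647² + 0.20588² + 0.26471² + 0.15686² + 0.19608² = 0.03114 + 0.04239 + 0.07007 + 0.02461 + 0.03845 = 0.20665.
To 3 decimal places, D = 0.207.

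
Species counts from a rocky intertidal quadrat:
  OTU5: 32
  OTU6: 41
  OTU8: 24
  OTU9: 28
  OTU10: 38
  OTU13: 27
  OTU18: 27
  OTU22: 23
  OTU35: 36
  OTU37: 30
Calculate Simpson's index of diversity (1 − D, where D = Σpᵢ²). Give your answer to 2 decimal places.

0.90

Total N = 32+41+24+28+38+27+27+23+36+30 = 306, so the proportions are 0.1046, 0.134, 0.0784, 0.0915, 0.1242, 0.0882, 0.0882, 0.0752, 0.1176, 0.098 (working shown to 4 dp, full precision carried).
D = 0.1046² + 0.134² + 0.0784² + 0.0915² + 0.1242² + 0.0882² + 0.0882² + 0.0752² + 0.1176² + 0.098² = 0.0109 + 0.0180 + 0.0062 + 0.0084 + 0.0154 + 0.0078 + 0.0078 + 0.0056 + 0.0138 + 0.0096 = 0.1035.
So 1 − D = 0.8965, i.e. 0.90 to 2 decimal places.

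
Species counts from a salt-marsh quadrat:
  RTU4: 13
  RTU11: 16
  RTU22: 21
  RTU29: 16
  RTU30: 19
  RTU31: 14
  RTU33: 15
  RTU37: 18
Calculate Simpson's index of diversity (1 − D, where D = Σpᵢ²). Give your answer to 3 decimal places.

0.872

Total N = 13+16+21+16+19+14+15+18 = 132, so the proportions are 0.09848, 0.12121, 0.15909, 0.12121, 0.14394, 0.10606, 0.11364, 0.13636 (working shown to 5 dp, full precision carried).
D = 0.09848² + 0.12121² + 0.15909² + 0.12121² + 0.14394² + 0.10606² + 0.11364² + 0.13636² = 0.00970 + 0.01469 + 0.02531 + 0.01469 + 0.02072 + 0.01125 + 0.01291 + 0.01860 = 0.12787.
So 1 − D = 0.87213, i.e. 0.872 to 3 decimal places.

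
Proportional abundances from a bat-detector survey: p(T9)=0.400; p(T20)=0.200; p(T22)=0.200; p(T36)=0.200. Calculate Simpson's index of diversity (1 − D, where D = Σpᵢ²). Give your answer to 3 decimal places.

0.720

D = 0.4² + 0.2² + 0.2² + 0.2² = 0.16000 + 0.04000 + 0.04000 + 0.04000 = 0.28000 (working shown to 5 dp, full precision carried).
So 1 − D = 0.72000, i.e. 0.720 to 3 decimal places.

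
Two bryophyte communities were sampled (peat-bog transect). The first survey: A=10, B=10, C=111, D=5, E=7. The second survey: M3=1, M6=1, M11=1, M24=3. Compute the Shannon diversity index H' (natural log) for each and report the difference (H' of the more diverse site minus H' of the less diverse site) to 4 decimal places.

0.4088

The first survey: N=143, proportions 0.06993, 0.06993, 0.776224, 0.034965, 0.048951, giving H' = 0.833627 (working shown to 6 dp, full precision carried).
The second survey: N=6, proportions 0.166667, 0.166667, 0.166667, 0.5, giving H' = 1.242453.
Difference = |0.833627 − 1.242453| = 0.408826, i.e. 0.4088 to 4 decimal places.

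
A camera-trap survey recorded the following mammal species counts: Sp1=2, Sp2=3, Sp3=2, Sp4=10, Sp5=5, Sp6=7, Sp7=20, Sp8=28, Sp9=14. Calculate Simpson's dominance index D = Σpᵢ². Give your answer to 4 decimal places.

0.1897

Total N = 2+3+2+10+5+7+20+28+14 = 91, so the proportions are 0.021978, 0.032967, 0.021978, 0.10989, 0.054945, 0.076923, 0.21978, 0.307692, 0.153846 (working shown to 6 dp, full precision carried).
D = 0.021978² + 0.032967² + 0.021978² + 0.10989² + 0.054945² + 0.076923² + 0.21978² + 0.307692² + 0.153846² = 0.000483 + 0.001087 + 0.000483 + 0.012076 + 0.003019 + 0.005917 + 0.048303 + 0.094675 + 0.023669 = 0.189711.
To 4 decimal places, D = 0.1897.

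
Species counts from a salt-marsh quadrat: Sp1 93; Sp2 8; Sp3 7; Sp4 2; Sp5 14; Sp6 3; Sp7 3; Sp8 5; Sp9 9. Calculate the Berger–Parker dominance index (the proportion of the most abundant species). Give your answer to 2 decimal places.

Total N = 93+8+7+2+14+3+3+5+9 = 144, so the proportions are 0.6458, 0.0556, 0.0486, 0.0139, 0.0972, 0.0208, 0.0208, 0.0347, 0.0625 (working shown to 4 dp, full precision carried).
The largest proportion is 0.6458, i.e. d = 0.65 to 2 decimal places.

0.65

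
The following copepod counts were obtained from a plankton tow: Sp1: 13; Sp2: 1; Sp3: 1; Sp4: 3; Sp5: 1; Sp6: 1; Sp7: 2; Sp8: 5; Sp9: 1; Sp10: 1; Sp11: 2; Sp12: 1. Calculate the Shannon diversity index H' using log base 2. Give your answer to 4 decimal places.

2.8603

Total N = 13+1+1+3+1+1+2+5+1+1+2+1 = 32, so the proportions are 0.40625, 0.03125, 0.03125, 0.09375, 0.03125, 0.03125, 0.0625, 0.15625, 0.03125, 0.03125, 0.0625, 0.03125 (working shown to 6 dp, full precision carried).
Each pᵢ log₂ pᵢ term: 0.40625×(-1.299560)=-0.527946, 0.03125×(-5.000000)=-0.156250, 0.03125×(-5.000000)=-0.156250, 0.09375×(-3.415037)=-0.320160, 0.03125×(-5.000000)=-0.156250, 0.03125×(-5.000000)=-0.156250, 0.0625×(-4.000000)=-0.250000, 0.15625×(-2.678072)=-0.418449, 0.03125×(-5.000000)=-0.156250, 0.03125×(-5.000000)=-0.156250, 0.0625×(-4.000000)=-0.250000, 0.03125×(-5.000000)=-0.156250.
Sum = -2.860305, so H' = 2.8603.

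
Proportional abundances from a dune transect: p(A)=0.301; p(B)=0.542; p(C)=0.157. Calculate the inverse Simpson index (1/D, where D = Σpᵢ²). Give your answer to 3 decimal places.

2.445

D = 0.301² + 0.542² + 0.157² = 0.090601 + 0.293764 + 0.024649 = 0.409014 (working shown to 6 dp, full precision carried).
So 1/D = 2.44490, i.e. 2.445 to 3 decimal places.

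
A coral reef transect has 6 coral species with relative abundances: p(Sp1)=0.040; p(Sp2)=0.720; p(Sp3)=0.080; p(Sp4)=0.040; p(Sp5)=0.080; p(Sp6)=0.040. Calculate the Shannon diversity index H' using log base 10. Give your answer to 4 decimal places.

0.4460

Each pᵢ log₁₀ pᵢ term (working shown to 6 dp, full precision carried): 0.04×(-1.397940)=-0.055918, 0.72×(-0.142668)=-0.102721, 0.08×(-1.096910)=-0.087753, 0.04×(-1.397940)=-0.055918, 0.08×(-1.096910)=-0.087753, 0.04×(-1.397940)=-0.055918.
Sum = -0.445979, so H' = 0.4460.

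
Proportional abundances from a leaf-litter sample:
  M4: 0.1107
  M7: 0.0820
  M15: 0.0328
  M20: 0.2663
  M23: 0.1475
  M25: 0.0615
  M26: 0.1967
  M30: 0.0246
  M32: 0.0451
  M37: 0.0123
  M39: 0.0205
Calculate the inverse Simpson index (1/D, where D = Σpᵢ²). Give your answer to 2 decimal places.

6.31

D = 0.1107² + 0.082² + 0.0328² + 0.2663² + 0.1475² + 0.0615² + 0.1967² + 0.0246² + 0.0451² + 0.0123² + 0.0205² = 0.012254 + 0.006724 + 0.001076 + 0.070916 + 0.021756 + 0.003782 + 0.038691 + 0.000605 + 0.002034 + 0.000151 + 0.000420 = 0.158410 (working shown to 6 dp, full precision carried).
So 1/D = 6.3127, i.e. 6.31 to 2 decimal places.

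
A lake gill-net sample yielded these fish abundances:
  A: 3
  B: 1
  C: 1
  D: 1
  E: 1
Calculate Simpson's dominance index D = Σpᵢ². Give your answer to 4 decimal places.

0.2653

Total N = 3+1+1+1+1 = 7, so the proportions are 0.428571, 0.142857, 0.142857, 0.142857, 0.142857 (working shown to 6 dp, full precision carried).
D = 0.428571² + 0.142857² + 0.142857² + 0.142857² + 0.142857² = 0.183673 + 0.020408 + 0.020408 + 0.020408 + 0.020408 = 0.265306.
To 4 decimal places, D = 0.2653.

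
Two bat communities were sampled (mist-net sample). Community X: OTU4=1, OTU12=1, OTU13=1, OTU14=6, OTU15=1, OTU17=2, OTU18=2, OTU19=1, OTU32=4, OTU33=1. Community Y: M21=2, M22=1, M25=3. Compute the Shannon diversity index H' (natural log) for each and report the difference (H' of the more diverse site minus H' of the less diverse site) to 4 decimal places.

1.0309

Community X: N=20, proportions 0.05, 0.05, 0.05, 0.3, 0.05, 0.1, 0.1, 0.05, 0.2, 0.05, giving H' = 2.042316 (working shown to 6 dp, full precision carried).
Community Y: N=6, proportions 0.333333, 0.166667, 0.5, giving H' = 1.011404.
Difference = |2.042316 − 1.011404| = 1.030912, i.e. 1.0309 to 4 decimal places.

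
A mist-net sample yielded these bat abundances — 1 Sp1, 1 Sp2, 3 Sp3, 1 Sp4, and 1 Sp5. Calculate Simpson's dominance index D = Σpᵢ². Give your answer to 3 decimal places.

Total N = 1+1+3+1+1 = 7, so the proportions are 0.14286, 0.14286, 0.42857, 0.14286, 0.14286 (working shown to 5 dp, full precision carried).
D = 0.14286² + 0.14286² + 0.42857² + 0.14286² + 0.14286² = 0.02041 + 0.02041 + 0.18367 + 0.02041 + 0.02041 = 0.26531.
To 3 decimal places, D = 0.265.

0.265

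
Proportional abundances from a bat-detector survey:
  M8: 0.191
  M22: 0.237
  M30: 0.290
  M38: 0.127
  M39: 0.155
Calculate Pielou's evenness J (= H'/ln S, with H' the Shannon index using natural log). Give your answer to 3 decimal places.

0.974

H' = −Σ pᵢ ln pᵢ = −((-0.31620) + (-0.34121) + (-0.35898) + (-0.26207) + (-0.28897)) = 1.56743 (working shown to 5 dp, full precision carried).
With S = 5 species, ln S = 1.60944, so J = 1.56743/1.60944 = 0.97390, i.e. 0.974 to 3 decimal places.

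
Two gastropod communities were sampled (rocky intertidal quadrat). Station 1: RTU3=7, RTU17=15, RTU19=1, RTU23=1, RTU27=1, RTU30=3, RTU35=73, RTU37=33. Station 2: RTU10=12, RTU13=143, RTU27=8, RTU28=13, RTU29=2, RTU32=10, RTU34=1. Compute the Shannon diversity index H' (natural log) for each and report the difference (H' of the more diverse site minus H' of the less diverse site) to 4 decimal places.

Station 1: N=134, proportions 0.052239, 0.11194, 0.007463, 0.007463, 0.007463, 0.022388, 0.544776, 0.246269, giving H' = 1.270032 (working shown to 6 dp, full precision carried).
Station 2: N=189, proportions 0.063492, 0.756614, 0.042328, 0.068783, 0.010582, 0.05291, 0.005291, giving H' = 0.935410.
Difference = |1.270032 − 0.935410| = 0.334622, i.e. 0.3346 to 4 decimal places.

0.3346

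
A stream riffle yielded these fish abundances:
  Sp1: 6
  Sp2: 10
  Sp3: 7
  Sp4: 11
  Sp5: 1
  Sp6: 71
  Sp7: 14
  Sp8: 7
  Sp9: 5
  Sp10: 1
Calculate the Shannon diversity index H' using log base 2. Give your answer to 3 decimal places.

2.336

Total N = 6+10+7+11+1+71+14+7+5+1 = 133, so the proportions are 0.04511, 0.07519, 0.05263, 0.08271, 0.00752, 0.53383, 0.10526, 0.05263, 0.03759, 0.00752 (working shown to 5 dp, full precision carried).
Each pᵢ log₂ pᵢ term: 0.04511×(-4.47032)=-0.20167, 0.07519×(-3.73335)=-0.28070, 0.05263×(-4.24793)=-0.22358, 0.08271×(-3.59585)=-0.29740, 0.00752×(-7.05528)=-0.05305, 0.53383×(-0.90554)=-0.48341, 0.10526×(-3.24793)=-0.34189, 0.05263×(-4.24793)=-0.22358, 0.03759×(-4.73335)=-0.17795, 0.00752×(-7.05528)=-0.05305.
Sum = -2.33626, so H' = 2.336.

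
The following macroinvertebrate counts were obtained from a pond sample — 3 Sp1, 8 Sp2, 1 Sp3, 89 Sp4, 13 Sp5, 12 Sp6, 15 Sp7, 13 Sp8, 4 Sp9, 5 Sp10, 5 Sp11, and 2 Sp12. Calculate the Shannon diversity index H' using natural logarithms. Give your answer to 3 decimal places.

1.727

Total N = 3+8+1+89+13+12+15+13+4+5+5+2 = 170, so the proportions are 0.01765, 0.04706, 0.00588, 0.52353, 0.07647, 0.07059, 0.08824, 0.07647, 0.02353, 0.02941, 0.02941, 0.01176 (working shown to 5 dp, full precision carried).
Each pᵢ ln pᵢ term: 0.01765×(-4.03719)=-0.07124, 0.04706×(-3.05636)=-0.14383, 0.00588×(-5.13580)=-0.03021, 0.52353×(-0.64716)=-0.33881, 0.07647×(-2.57085)=-0.19659, 0.07059×(-2.65089)=-0.18712, 0.08824×(-2.42775)=-0.21421, 0.07647×(-2.57085)=-0.19659, 0.02353×(-3.74950)=-0.08822, 0.02941×(-3.52636)=-0.10372, 0.02941×(-3.52636)=-0.10372, 0.01176×(-4.44265)=-0.05227.
Sum = -1.72654, so H' = 1.727.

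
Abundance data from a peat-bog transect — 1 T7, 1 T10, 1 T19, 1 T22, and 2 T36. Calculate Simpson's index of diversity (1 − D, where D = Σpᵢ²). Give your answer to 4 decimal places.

0.7778

Total N = 1+1+1+1+2 = 6, so the proportions are 0.166667, 0.166667, 0.166667, 0.166667, 0.333333 (working shown to 6 dp, full precision carried).
D = 0.166667² + 0.166667² + 0.166667² + 0.166667² + 0.333333² = 0.027778 + 0.027778 + 0.027778 + 0.027778 + 0.111111 = 0.222222.
So 1 − D = 0.777778, i.e. 0.7778 to 4 decimal places.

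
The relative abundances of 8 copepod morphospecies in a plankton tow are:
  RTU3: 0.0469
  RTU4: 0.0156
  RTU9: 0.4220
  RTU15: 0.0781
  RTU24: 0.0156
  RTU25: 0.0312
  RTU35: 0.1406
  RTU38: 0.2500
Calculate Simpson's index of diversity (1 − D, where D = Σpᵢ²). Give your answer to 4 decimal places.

D = 0.0469² + 0.0156² + 0.422² + 0.0781² + 0.0156² + 0.0312² + 0.1406² + 0.25² = 0.002200 + 0.000243 + 0.178084 + 0.006100 + 0.000243 + 0.000973 + 0.019768 + 0.062500 = 0.270112 (working shown to 6 dp, full precision carried).
So 1 − D = 0.729888, i.e. 0.7299 to 4 decimal places.

0.7299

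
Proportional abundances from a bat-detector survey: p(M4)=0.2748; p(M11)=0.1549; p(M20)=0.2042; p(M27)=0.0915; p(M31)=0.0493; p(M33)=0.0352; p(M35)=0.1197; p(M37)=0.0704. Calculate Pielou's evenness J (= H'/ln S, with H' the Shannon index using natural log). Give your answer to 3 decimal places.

H' = −Σ pᵢ ln pᵢ = −((-0.35496) + (-0.28888) + (-0.32440) + (-0.21881) + (-0.14838) + (-0.11780) + (-0.25410) + (-0.18681)) = 1.89416 (working shown to 5 dp, full precision carried).
With S = 8 species, ln S = 2.07944, so J = 1.89416/2.07944 = 0.91090, i.e. 0.911 to 3 decimal places.

0.911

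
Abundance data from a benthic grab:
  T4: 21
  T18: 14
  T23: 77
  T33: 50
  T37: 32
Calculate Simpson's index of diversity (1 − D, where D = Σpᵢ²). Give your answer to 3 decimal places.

Total N = 21+14+77+50+32 = 194, so the proportions are 0.10825, 0.07216, 0.39691, 0.25773, 0.16495 (working shown to 5 dp, full precision carried).
D = 0.10825² + 0.07216² + 0.39691² + 0.25773² + 0.16495² = 0.01172 + 0.00521 + 0.15754 + 0.06643 + 0.02721 = 0.26809.
So 1 − D = 0.73191, i.e. 0.732 to 3 decimal places.

0.732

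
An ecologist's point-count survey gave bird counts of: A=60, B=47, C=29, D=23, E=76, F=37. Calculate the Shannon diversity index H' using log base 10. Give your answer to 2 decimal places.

0.74

Total N = 60+47+29+23+76+37 = 272, so the proportions are 0.2206, 0.1728, 0.1066, 0.0846, 0.2794, 0.136 (working shown to 4 dp, full precision carried).
Each pᵢ log₁₀ pᵢ term: 0.2206×(-0.6564)=-0.1448, 0.1728×(-0.7625)=-0.1318, 0.1066×(-0.9722)=-0.1037, 0.0846×(-1.0728)=-0.0907, 0.2794×(-0.5538)=-0.1547, 0.136×(-0.8664)=-0.1179.
Sum = -0.7435, so H' = 0.74.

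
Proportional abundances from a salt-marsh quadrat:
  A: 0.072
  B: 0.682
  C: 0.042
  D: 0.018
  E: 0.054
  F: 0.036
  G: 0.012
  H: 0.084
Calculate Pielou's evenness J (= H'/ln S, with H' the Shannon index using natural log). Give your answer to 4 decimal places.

0.5744

H' = −Σ pᵢ ln pᵢ = −((-0.189438) + (-0.261019) + (-0.133144) + (-0.072313) + (-0.157614) + (-0.119673) + (-0.053074) + (-0.208063)) = 1.194337 (working shown to 6 dp, full precision carried).
With S = 8 species, ln S = 2.079442, so J = 1.194337/2.079442 = 0.574355, i.e. 0.5744 to 4 decimal places.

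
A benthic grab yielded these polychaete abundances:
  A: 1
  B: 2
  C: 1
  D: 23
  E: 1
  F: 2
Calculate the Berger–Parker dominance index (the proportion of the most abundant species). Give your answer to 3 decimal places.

Total N = 1+2+1+23+1+2 = 30, so the proportions are 0.03333, 0.06667, 0.03333, 0.76667, 0.03333, 0.06667 (working shown to 5 dp, full precision carried).
The largest proportion is 0.76667, i.e. d = 0.767 to 3 decimal places.

0.767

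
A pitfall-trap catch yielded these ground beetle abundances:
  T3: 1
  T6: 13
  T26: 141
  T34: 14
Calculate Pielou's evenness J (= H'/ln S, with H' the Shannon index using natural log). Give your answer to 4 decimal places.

0.4221

Total N = 1+13+141+14 = 169, so the proportions are 0.005917, 0.076923, 0.83432, 0.08284 (working shown to 6 dp, full precision carried).
H' = −Σ pᵢ ln pᵢ = −((-0.030354) + (-0.197304) + (-0.151128) + (-0.206342)) = 0.585128.
With S = 4 species, ln S = 1.386294, so J = 0.585128/1.386294 = 0.422080, i.e. 0.4221 to 4 decimal places.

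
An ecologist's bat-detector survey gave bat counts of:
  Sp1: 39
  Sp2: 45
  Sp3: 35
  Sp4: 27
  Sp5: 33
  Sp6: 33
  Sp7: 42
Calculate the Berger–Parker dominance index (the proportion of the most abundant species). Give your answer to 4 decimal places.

Total N = 39+45+35+27+33+33+42 = 254, so the proportions are 0.153543, 0.177165, 0.137795, 0.106299, 0.129921, 0.129921, 0.165354 (working shown to 6 dp, full precision carried).
The largest proportion is 0.177165, i.e. d = 0.1772 to 4 decimal places.

0.1772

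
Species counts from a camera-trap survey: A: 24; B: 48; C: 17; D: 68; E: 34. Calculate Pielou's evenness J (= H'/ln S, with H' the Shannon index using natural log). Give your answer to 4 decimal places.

Total N = 24+48+17+68+34 = 191, so the proportions are 0.125654, 0.251309, 0.089005, 0.356021, 0.17801 (working shown to 6 dp, full precision carried).
H' = −Σ pᵢ ln pᵢ = −((-0.260635) + (-0.347076) + (-0.215309) + (-0.367686) + (-0.307231)) = 1.497937.
With S = 5 species, ln S = 1.609438, so J = 1.497937/1.609438 = 0.930720, i.e. 0.9307 to 4 decimal places.

0.9307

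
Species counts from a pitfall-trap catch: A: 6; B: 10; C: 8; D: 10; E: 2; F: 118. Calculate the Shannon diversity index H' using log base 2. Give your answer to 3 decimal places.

1.292

Total N = 6+10+8+10+2+118 = 154, so the proportions are 0.03896, 0.06494, 0.05195, 0.06494, 0.01299, 0.76623 (working shown to 5 dp, full precision carried).
Each pᵢ log₂ pᵢ term: 0.03896×(-4.68182)=-0.18241, 0.06494×(-3.94486)=-0.25616, 0.05195×(-4.26679)=-0.22165, 0.06494×(-3.94486)=-0.25616, 0.01299×(-6.26679)=-0.08139, 0.76623×(-0.38414)=-0.29434.
Sum = -1.29211, so H' = 1.292.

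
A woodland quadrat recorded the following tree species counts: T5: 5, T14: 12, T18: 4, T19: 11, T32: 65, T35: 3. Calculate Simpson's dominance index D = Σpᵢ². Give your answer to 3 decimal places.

0.454

Total N = 5+12+4+11+65+3 = 100, so the proportions are 0.05, 0.12, 0.04, 0.11, 0.65, 0.03 (working shown to 5 dp, full precision carried).
D = 0.05² + 0.12² + 0.04² + 0.11² + 0.65² + 0.03² = 0.00250 + 0.01440 + 0.00160 + 0.01210 + 0.42250 + 0.00090 = 0.45400.
To 3 decimal places, D = 0.454.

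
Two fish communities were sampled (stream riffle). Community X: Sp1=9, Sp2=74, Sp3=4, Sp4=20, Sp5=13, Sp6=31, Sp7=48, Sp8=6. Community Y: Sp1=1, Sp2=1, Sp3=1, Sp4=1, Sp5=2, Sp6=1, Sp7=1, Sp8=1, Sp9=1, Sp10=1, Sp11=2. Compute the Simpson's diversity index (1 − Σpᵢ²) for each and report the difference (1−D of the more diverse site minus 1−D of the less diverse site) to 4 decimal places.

0.1241

Community X: N=205, proportions 0.043902, 0.360976, 0.019512, 0.097561, 0.063415, 0.15122, 0.234146, 0.029268, giving 1−D = 0.775300 (working shown to 6 dp, full precision carried).
Community Y: N=13, proportions 0.076923, 0.076923, 0.076923, 0.076923, 0.153846, 0.076923, 0.076923, 0.076923, 0.076923, 0.076923, 0.153846, giving 1−D = 0.899408.
Difference = |0.775300 − 0.899408| = 0.124108, i.e. 0.1241 to 4 decimal places.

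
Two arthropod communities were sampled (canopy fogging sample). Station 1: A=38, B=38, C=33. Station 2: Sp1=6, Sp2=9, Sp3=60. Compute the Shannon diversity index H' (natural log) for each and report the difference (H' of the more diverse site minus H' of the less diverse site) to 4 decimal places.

Station 1: N=109, proportions 0.348624, 0.348624, 0.302752, giving H' = 1.096474 (working shown to 6 dp, full precision carried).
Station 2: N=75, proportions 0.08, 0.12, 0.8, giving H' = 0.635005.
Difference = |1.096474 − 0.635005| = 0.461469, i.e. 0.4615 to 4 decimal places.

0.4615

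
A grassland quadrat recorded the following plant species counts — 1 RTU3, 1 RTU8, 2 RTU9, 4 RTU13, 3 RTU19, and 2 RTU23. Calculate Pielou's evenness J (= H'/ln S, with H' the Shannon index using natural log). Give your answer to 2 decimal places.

0.93

Total N = 1+1+2+4+3+2 = 13, so the proportions are 0.0769, 0.0769, 0.1538, 0.3077, 0.2308, 0.1538 (working shown to 4 dp, full precision carried).
H' = −Σ pᵢ ln pᵢ = −((-0.1973) + (-0.1973) + (-0.2880) + (-0.3627) + (-0.3384) + (-0.2880)) = 1.6716.
With S = 6 species, ln S = 1.7918, so J = 1.6716/1.7918 = 0.9329, i.e. 0.93 to 2 decimal places.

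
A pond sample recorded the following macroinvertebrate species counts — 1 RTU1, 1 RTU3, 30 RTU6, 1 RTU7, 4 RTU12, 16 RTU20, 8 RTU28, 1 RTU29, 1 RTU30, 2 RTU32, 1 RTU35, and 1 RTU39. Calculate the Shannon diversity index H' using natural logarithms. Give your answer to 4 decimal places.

Total N = 1+1+30+1+4+16+8+1+1+2+1+1 = 67, so the proportions are 0.014925, 0.014925, 0.447761, 0.014925, 0.059701, 0.238806, 0.119403, 0.014925, 0.014925, 0.029851, 0.014925, 0.014925 (working shown to 6 dp, full precision carried).
Each pᵢ ln pᵢ term: 0.014925×(-4.204693)=-0.062757, 0.014925×(-4.204693)=-0.062757, 0.447761×(-0.803495)=-0.359774, 0.014925×(-4.204693)=-0.062757, 0.059701×(-2.818398)=-0.168263, 0.238806×(-1.432104)=-0.341995, 0.119403×(-2.125251)=-0.253761, 0.014925×(-4.204693)=-0.062757, 0.014925×(-4.204693)=-0.062757, 0.029851×(-3.511545)=-0.104822, 0.014925×(-4.204693)=-0.062757, 0.014925×(-4.204693)=-0.062757.
Sum = -1.667911, so H' = 1.6679.

1.6679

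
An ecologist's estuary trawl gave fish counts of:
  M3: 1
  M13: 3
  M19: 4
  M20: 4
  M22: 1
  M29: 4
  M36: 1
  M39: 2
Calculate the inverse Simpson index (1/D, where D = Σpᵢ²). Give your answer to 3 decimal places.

Total N = 1+3+4+4+1+4+1+2 = 20, so the proportions are 0.05, 0.15, 0.2, 0.2, 0.05, 0.2, 0.05, 0.1 (working shown to 7 dp, full precision carried).
D = 0.05² + 0.15² + 0.2² + 0.2² + 0.05² + 0.2² + 0.05² + 0.1² = 0.0025000 + 0.0225000 + 0.0400000 + 0.0400000 + 0.0025000 + 0.0400000 + 0.0025000 + 0.0100000 = 0.1600000.
So 1/D = 6.25000, i.e. 6.250 to 3 decimal places.

6.250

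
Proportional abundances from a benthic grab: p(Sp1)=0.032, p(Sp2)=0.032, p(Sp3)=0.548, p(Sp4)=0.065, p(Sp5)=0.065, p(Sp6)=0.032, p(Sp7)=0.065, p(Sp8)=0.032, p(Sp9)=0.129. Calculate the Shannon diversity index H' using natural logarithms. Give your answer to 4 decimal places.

1.5674

Each pᵢ ln pᵢ term (working shown to 6 dp, full precision carried): 0.032×(-3.442019)=-0.110145, 0.032×(-3.442019)=-0.110145, 0.548×(-0.601480)=-0.329611, 0.065×(-2.733368)=-0.177669, 0.065×(-2.733368)=-0.177669, 0.032×(-3.442019)=-0.110145, 0.065×(-2.733368)=-0.177669, 0.032×(-3.442019)=-0.110145, 0.129×(-2.047943)=-0.264185.
Sum = -1.567381, so H' = 1.5674.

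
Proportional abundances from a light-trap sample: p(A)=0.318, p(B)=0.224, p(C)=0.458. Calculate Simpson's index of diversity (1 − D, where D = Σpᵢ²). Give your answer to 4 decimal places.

D = 0.318² + 0.224² + 0.458² = 0.101124 + 0.050176 + 0.209764 = 0.361064 (working shown to 6 dp, full precision carried).
So 1 − D = 0.638936, i.e. 0.6389 to 4 decimal places.

0.6389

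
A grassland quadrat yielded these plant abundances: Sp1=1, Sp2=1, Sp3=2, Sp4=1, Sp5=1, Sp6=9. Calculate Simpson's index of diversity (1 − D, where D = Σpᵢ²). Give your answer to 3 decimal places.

0.604

Total N = 1+1+2+1+1+9 = 15, so the proportions are 0.06667, 0.06667, 0.13333, 0.06667, 0.06667, 0.6 (working shown to 5 dp, full precision carried).
D = 0.06667² + 0.06667² + 0.13333² + 0.06667² + 0.06667² + 0.6² = 0.00444 + 0.00444 + 0.01778 + 0.00444 + 0.00444 + 0.36000 = 0.39556.
So 1 − D = 0.60444, i.e. 0.604 to 3 decimal places.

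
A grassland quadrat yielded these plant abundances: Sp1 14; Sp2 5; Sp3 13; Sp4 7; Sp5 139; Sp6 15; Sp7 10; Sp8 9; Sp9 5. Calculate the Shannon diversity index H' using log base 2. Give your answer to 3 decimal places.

Total N = 14+5+13+7+139+15+10+9+5 = 217, so the proportions are 0.06452, 0.02304, 0.05991, 0.03226, 0.64055, 0.06912, 0.04608, 0.04147, 0.02304 (working shown to 5 dp, full precision carried).
Each pᵢ log₂ pᵢ term: 0.06452×(-3.95420)=-0.25511, 0.02304×(-5.43962)=-0.12534, 0.05991×(-4.06111)=-0.24329, 0.03226×(-4.95420)=-0.15981, 0.64055×(-0.64261)=-0.41163, 0.06912×(-3.85466)=-0.26645, 0.04608×(-4.43962)=-0.20459, 0.04147×(-4.59163)=-0.19044, 0.02304×(-5.43962)=-0.12534.
Sum = -1.98199, so H' = 1.982.

1.982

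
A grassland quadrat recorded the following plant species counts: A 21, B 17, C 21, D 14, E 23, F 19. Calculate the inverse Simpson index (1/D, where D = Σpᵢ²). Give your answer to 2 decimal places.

5.86

Total N = 21+17+21+14+23+19 = 115, so the proportions are 0.182609, 0.147826, 0.182609, 0.121739, 0.2, 0.165217 (working shown to 6 dp, full precision carried).
D = 0.182609² + 0.147826² + 0.182609² + 0.121739² + 0.2² + 0.165217² = 0.033346 + 0.021853 + 0.033346 + 0.014820 + 0.040000 + 0.027297 = 0.170662.
So 1/D = 5.8595, i.e. 5.86 to 2 decimal places.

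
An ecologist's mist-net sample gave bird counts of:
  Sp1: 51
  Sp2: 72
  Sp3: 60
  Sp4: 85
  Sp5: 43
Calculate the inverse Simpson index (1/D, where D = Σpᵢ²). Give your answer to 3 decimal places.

4.728

Total N = 51+72+60+85+43 = 311, so the proportions are 0.1639871, 0.2315113, 0.192926, 0.2733119, 0.1382637 (working shown to 7 dp, full precision carried).
D = 0.1639871² + 0.2315113² + 0.192926² + 0.2733119² + 0.1382637² = 0.0268918 + 0.0535975 + 0.0372205 + 0.0746994 + 0.0191168 = 0.2115259.
So 1/D = 4.72755, i.e. 4.728 to 3 decimal places.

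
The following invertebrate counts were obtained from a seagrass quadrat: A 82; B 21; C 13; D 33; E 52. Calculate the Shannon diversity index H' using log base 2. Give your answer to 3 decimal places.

2.056

Total N = 82+21+13+33+52 = 201, so the proportions are 0.40796, 0.10448, 0.06468, 0.16418, 0.25871 (working shown to 5 dp, full precision carried).
Each pᵢ log₂ pᵢ term: 0.40796×(-1.29350)=-0.52770, 0.10448×(-3.25873)=-0.34046, 0.06468×(-3.95061)=-0.25551, 0.16418×(-2.60666)=-0.42796, 0.25871×(-1.95061)=-0.50464.
Sum = -2.05627, so H' = 2.056.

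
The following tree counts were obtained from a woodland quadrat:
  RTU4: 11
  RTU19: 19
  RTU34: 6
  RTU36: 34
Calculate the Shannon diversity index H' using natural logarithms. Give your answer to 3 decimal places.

1.206

Total N = 11+19+6+34 = 70, so the proportions are 0.15714, 0.27143, 0.08571, 0.48571 (working shown to 5 dp, full precision carried).
Each pᵢ ln pᵢ term: 0.15714×(-1.85060)=-0.29081, 0.27143×(-1.30406)=-0.35396, 0.08571×(-2.45674)=-0.21058, 0.48571×(-0.72213)=-0.35075.
Sum = -1.20610, so H' = 1.206.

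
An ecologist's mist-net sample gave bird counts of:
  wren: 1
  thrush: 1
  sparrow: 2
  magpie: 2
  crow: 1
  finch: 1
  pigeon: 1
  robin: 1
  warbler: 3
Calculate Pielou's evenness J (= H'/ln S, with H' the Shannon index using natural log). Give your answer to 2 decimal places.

0.95

Total N = 1+1+2+2+1+1+1+1+3 = 13, so the proportions are 0.0769, 0.0769, 0.1538, 0.1538, 0.0769, 0.0769, 0.0769, 0.0769, 0.2308 (working shown to 4 dp, full precision carried).
H' = −Σ pᵢ ln pᵢ = −((-0.1973) + (-0.1973) + (-0.2880) + (-0.2880) + (-0.1973) + (-0.1973) + (-0.1973) + (-0.1973) + (-0.3384)) = 2.0981.
With S = 9 species, ln S = 2.1972, so J = 2.0981/2.1972 = 0.9549, i.e. 0.95 to 2 decimal places.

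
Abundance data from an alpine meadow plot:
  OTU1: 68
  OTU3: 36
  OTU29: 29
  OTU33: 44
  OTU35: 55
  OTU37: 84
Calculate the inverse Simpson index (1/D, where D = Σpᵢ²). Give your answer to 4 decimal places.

Total N = 68+36+29+44+55+84 = 316, so the proportions are 0.21518987, 0.11392405, 0.09177215, 0.13924051, 0.17405063, 0.26582278 (working shown to 8 dp, full precision carried).
D = 0.21518987² + 0.11392405² + 0.09177215² + 0.13924051² + 0.17405063² + 0.26582278² = 0.04630668 + 0.01297869 + 0.00842213 + 0.01938792 + 0.03029362 + 0.07066175 = 0.18805079.
So 1/D = 5.317712, i.e. 5.3177 to 4 decimal places.

5.3177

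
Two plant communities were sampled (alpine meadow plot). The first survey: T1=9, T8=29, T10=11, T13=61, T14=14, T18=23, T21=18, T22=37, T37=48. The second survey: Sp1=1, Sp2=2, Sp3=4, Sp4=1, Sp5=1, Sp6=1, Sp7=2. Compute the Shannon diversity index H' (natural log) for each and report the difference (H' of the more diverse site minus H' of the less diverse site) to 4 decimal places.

0.2294

The first survey: N=250, proportions 0.036, 0.116, 0.044, 0.244, 0.056, 0.092, 0.072, 0.148, 0.192, giving H' = 2.021148 (working shown to 6 dp, full precision carried).
The second survey: N=12, proportions 0.083333, 0.166667, 0.333333, 0.083333, 0.083333, 0.083333, 0.166667, giving H' = 1.791759.
Difference = |2.021148 − 1.791759| = 0.229389, i.e. 0.2294 to 4 decimal places.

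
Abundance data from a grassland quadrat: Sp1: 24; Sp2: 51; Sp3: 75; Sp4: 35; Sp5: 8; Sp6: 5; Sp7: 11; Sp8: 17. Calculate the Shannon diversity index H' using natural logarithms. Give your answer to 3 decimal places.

1.773

Total N = 24+51+75+35+8+5+11+17 = 226, so the proportions are 0.10619, 0.22566, 0.33186, 0.15487, 0.0354, 0.02212, 0.04867, 0.07522 (working shown to 5 dp, full precision carried).
Each pᵢ ln pᵢ term: 0.10619×(-2.24248)=-0.23814, 0.22566×(-1.48871)=-0.33595, 0.33186×(-1.10305)=-0.36606, 0.15487×(-1.86519)=-0.28886, 0.0354×(-3.34109)=-0.11827, 0.02212×(-3.81110)=-0.08432, 0.04867×(-3.02264)=-0.14712, 0.07522×(-2.58732)=-0.19462.
Sum = -1.77333, so H' = 1.773.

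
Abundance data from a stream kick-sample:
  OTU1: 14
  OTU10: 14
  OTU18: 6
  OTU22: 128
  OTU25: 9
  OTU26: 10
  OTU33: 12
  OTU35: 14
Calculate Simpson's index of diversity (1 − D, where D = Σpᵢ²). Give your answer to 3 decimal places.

0.595

Total N = 14+14+6+128+9+10+12+14 = 207, so the proportions are 0.067633, 0.067633, 0.028986, 0.618357, 0.043478, 0.048309, 0.057971, 0.067633 (working shown to 6 dp, full precision carried).
D = 0.067633² + 0.067633² + 0.028986² + 0.618357² + 0.043478² + 0.048309² + 0.057971² + 0.067633² = 0.004574 + 0.004574 + 0.000840 + 0.382366 + 0.001890 + 0.002334 + 0.003361 + 0.004574 = 0.404514.
So 1 − D = 0.595486, i.e. 0.595 to 3 decimal places.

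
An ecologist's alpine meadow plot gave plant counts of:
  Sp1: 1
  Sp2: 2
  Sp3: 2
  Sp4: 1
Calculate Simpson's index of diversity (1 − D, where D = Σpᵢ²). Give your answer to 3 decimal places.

Total N = 1+2+2+1 = 6, so the proportions are 0.16667, 0.33333, 0.33333, 0.16667 (working shown to 5 dp, full precision carried).
D = 0.16667² + 0.33333² + 0.33333² + 0.16667² = 0.02778 + 0.11111 + 0.11111 + 0.02778 = 0.27778.
So 1 − D = 0.72222, i.e. 0.722 to 3 decimal places.

0.722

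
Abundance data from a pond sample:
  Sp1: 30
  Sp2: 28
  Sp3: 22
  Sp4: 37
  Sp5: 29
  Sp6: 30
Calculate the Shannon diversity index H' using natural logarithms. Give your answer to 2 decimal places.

Total N = 30+28+22+37+29+30 = 176, so the proportions are 0.1705, 0.1591, 0.125, 0.2102, 0.1648, 0.1705 (working shown to 4 dp, full precision carried).
Each pᵢ ln pᵢ term: 0.1705×(-1.7693)=-0.3016, 0.1591×(-1.8383)=-0.2925, 0.125×(-2.0794)=-0.2599, 0.2102×(-1.5596)=-0.3279, 0.1648×(-1.8032)=-0.2971, 0.1705×(-1.7693)=-0.3016.
Sum = -1.7805, so H' = 1.78.

1.78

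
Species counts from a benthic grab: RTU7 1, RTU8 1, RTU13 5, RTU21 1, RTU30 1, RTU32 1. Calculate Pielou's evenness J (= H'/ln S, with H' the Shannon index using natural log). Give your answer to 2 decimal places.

0.84

Total N = 1+1+5+1+1+1 = 10, so the proportions are 0.1, 0.1, 0.5, 0.1, 0.1, 0.1 (working shown to 4 dp, full precision carried).
H' = −Σ pᵢ ln pᵢ = −((-0.2303) + (-0.2303) + (-0.3466) + (-0.2303) + (-0.2303) + (-0.2303)) = 1.4979.
With S = 6 species, ln S = 1.7918, so J = 1.4979/1.7918 = 0.8360, i.e. 0.84 to 2 decimal places.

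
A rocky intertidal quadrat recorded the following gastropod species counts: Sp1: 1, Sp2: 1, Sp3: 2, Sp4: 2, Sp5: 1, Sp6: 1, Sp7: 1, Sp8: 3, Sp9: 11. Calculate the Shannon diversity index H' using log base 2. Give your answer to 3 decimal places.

2.488

Total N = 1+1+2+2+1+1+1+3+11 = 23, so the proportions are 0.04348, 0.04348, 0.08696, 0.08696, 0.04348, 0.04348, 0.04348, 0.13043, 0.47826 (working shown to 5 dp, full precision carried).
Each pᵢ log₂ pᵢ term: 0.04348×(-4.52356)=-0.19668, 0.04348×(-4.52356)=-0.19668, 0.08696×(-3.52356)=-0.30640, 0.08696×(-3.52356)=-0.30640, 0.04348×(-4.52356)=-0.19668, 0.04348×(-4.52356)=-0.19668, 0.04348×(-4.52356)=-0.19668, 0.13043×(-2.93860)=-0.38330, 0.47826×(-1.06413)=-0.50893.
Sum = -2.48840, so H' = 2.488.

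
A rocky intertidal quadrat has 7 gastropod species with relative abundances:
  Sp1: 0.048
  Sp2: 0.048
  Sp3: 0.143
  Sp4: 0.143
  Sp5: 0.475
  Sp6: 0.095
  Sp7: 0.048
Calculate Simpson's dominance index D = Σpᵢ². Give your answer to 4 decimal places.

0.2825

D = 0.048² + 0.048² + 0.143² + 0.143² + 0.475² + 0.095² + 0.048² = 0.002304 + 0.002304 + 0.020449 + 0.020449 + 0.225625 + 0.009025 + 0.002304 = 0.282460 (working shown to 6 dp, full precision carried).
To 4 decimal places, D = 0.2825.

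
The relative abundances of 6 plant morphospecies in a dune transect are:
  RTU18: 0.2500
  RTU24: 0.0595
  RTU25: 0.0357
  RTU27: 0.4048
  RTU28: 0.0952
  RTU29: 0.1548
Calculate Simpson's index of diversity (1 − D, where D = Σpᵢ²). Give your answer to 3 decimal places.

0.736

D = 0.25² + 0.0595² + 0.0357² + 0.4048² + 0.0952² + 0.1548² = 0.06250 + 0.00354 + 0.00127 + 0.16386 + 0.00906 + 0.02396 = 0.26420 (working shown to 5 dp, full precision carried).
So 1 − D = 0.73580, i.e. 0.736 to 3 decimal places.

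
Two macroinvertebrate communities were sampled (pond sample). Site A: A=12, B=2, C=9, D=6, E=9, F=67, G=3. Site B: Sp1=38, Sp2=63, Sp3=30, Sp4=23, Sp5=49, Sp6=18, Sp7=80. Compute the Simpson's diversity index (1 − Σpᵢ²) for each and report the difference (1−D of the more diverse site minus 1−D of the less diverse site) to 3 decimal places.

Site A: N=108, proportions 0.11111, 0.01852, 0.08333, 0.05556, 0.08333, 0.62037, 0.02778, giving 1−D = 0.58471 (working shown to 5 dp, full precision carried).
Site B: N=301, proportions 0.12625, 0.2093, 0.09967, 0.07641, 0.16279, 0.0598, 0.26578, giving 1−D = 0.82377.
Difference = |0.58471 − 0.82377| = 0.23906, i.e. 0.239 to 3 decimal places.

0.239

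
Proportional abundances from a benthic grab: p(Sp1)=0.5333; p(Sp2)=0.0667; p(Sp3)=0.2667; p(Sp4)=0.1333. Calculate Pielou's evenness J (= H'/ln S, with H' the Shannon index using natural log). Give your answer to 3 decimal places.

H' = −Σ pᵢ ln pᵢ = −((-0.33527) + (-0.18059) + (-0.35248) + (-0.26862)) = 1.13696 (working shown to 5 dp, full precision carried).
With S = 4 species, ln S = 1.38629, so J = 1.13696/1.38629 = 0.82015, i.e. 0.820 to 3 decimal places.

0.820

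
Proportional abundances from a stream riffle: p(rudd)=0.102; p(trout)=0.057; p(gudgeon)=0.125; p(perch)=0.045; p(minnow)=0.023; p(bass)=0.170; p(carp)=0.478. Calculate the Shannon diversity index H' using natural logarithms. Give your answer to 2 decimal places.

1.54

Each pᵢ ln pᵢ term (working shown to 4 dp, full precision carried): 0.102×(-2.2828)=-0.2328, 0.057×(-2.8647)=-0.1633, 0.125×(-2.0794)=-0.2599, 0.045×(-3.1011)=-0.1395, 0.023×(-3.7723)=-0.0868, 0.17×(-1.7720)=-0.3012, 0.478×(-0.7381)=-0.3528.
Sum = -1.5364, so H' = 1.54.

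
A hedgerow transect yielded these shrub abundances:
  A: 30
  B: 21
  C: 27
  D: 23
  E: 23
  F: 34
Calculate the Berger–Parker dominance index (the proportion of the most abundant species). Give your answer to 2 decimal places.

Total N = 30+21+27+23+23+34 = 158, so the proportions are 0.1899, 0.1329, 0.1709, 0.1456, 0.1456, 0.2152 (working shown to 4 dp, full precision carried).
The largest proportion is 0.2152, i.e. d = 0.22 to 2 decimal places.

0.22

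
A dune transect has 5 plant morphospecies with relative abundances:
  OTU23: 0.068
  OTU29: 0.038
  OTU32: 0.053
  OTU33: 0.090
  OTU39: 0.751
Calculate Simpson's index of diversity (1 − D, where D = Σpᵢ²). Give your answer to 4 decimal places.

0.4190

D = 0.068² + 0.038² + 0.053² + 0.09² + 0.751² = 0.004624 + 0.001444 + 0.002809 + 0.008100 + 0.564001 = 0.580978 (working shown to 6 dp, full precision carried).
So 1 − D = 0.419022, i.e. 0.4190 to 4 decimal places.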